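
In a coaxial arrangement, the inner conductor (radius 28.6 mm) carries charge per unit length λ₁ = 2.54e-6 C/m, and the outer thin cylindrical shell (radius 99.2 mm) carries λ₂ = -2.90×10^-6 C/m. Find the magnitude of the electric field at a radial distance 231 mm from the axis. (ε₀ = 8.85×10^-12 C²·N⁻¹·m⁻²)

Take a coaxial cylindrical Gaussian surface of radius r = 231 mm and length L (r > 99.2 mm, enclosing both).
λ_enc = λ₁ + λ₂ = (2.54×10^-6) + (-2.90×10^-6) = -3.60×10^-7 C/m.
Applying ∮E·dA = Q_enc/ε₀ with the end caps contributing no flux:
E = |λ_enc|/(2πε₀r) = (3.60×10^-7)/(2π·8.85×10^-12·0.231) = 2.80×10^4 N/C.

|E| ≈ 2.80×10^4 N/C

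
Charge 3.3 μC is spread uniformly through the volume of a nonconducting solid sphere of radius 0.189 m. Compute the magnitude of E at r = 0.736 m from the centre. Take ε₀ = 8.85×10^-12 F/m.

Take a concentric spherical Gaussian surface of radius r = 0.736 m (r > R, so the entire charge is enclosed).
Q_enc = 3.3 μC = 3.30e-6 C.
Applying ∮E·dA = Q_enc/ε₀ with Φ = E(4πr²):
E = |Q_enc|/(4πε₀r²) = (3.30e-6)/(4π·8.85×10^-12·(0.736)²) = 5.48×10^4 N/C.

E = 5.48×10^4 N/C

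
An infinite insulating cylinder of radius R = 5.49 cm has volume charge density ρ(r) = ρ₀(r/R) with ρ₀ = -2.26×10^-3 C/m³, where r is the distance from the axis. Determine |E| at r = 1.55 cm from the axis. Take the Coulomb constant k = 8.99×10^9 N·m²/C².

Choose a coaxial cylinder of radius r = 1.55 cm (arbitrary length L) as the Gaussian surface (r < R).
Integrating ρ over the cross-section to radius r: λ_enc = (2πρ₀/R) ∫₀^r r'^2 dr' = 2πρ₀ r^3/(3·R) = -3.211×10^-7 C/m.
By Gauss's law (flux through the curved wall only), E·2πrL = λ_enc L/ε₀.
E = 2k|λ_enc|/r = 2(8.99×10^9)(3.211×10^-7)/(0.0155) = 3.72×10^5 N/C.

E ≈ 3.72×10^5 N/C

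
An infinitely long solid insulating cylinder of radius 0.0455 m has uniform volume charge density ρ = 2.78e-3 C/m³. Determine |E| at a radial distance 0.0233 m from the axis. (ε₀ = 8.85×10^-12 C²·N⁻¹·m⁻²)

Choose a coaxial cylinder of radius r = 0.0233 m (arbitrary length L) as the Gaussian surface (r < R).
Charge inside radius r per length L is ρ·πr²·L, so λ_enc = ρπr² = 4.741×10^-6 C/m.
Applying ∮E·dA = Q_enc/ε₀ with the end caps contributing no flux:
E = |λ_enc|/(2πε₀r) = (4.741×10^-6)/(2π·8.85×10^-12·0.0233) = 3.66e6 N/C.

|E| = 3.66×10^6 N/C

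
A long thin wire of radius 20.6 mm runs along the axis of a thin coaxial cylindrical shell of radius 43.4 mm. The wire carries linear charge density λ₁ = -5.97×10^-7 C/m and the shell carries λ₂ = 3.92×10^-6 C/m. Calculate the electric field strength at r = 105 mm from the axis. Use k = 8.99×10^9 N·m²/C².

E = 5.69e5 N/C

Choose a coaxial cylinder of radius r = 105 mm (arbitrary length L) as the Gaussian surface (r > 43.4 mm, enclosing both).
λ_enc = λ₁ + λ₂ = (-5.97e-7) + (3.92×10^-6) = 3.323e-6 C/m.
By Gauss's law (flux through the curved wall only), E·2πrL = λ_enc L/ε₀.
E = 2k|λ_enc|/r = 2(8.99×10^9)(3.323e-6)/(0.105) = 5.69e5 N/C.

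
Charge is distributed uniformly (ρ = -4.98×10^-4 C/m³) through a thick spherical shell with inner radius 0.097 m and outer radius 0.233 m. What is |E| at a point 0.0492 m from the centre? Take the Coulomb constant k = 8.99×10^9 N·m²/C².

E = 0

Use a concentric Gaussian sphere at r = 0.0492 m (r < 0.097 m, inside the empty cavity).
Q_enc = 0 (all charge lies at larger r); Gauss's law gives E = 0.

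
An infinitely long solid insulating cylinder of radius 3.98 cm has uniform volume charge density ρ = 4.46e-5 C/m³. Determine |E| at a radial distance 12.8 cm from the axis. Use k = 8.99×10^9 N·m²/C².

Choose a coaxial cylinder of radius r = 12.8 cm (arbitrary length L) as the Gaussian surface (r > 3.98 cm, full cross-section enclosed).
λ_enc = ρ·πR² = (4.46×10^-5)π(0.0398)² = 2.219e-7 C/m.
By Gauss's law (flux through the curved wall only), E·2πrL = λ_enc L/ε₀.
E = 2k|λ_enc|/r = 2(8.99×10^9)(2.219×10^-7)/(0.128) = 3.12×10^4 N/C.

E = 3.12×10^4 V/m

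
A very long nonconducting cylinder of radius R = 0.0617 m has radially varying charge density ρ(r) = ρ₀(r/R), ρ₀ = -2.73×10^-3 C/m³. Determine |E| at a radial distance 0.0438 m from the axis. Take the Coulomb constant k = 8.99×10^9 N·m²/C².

E = 3.20×10^6 N/C

Coaxial Gaussian cylinder, radius r = 0.0438 m, length L (r < R).
Integrating ρ over the cross-section to radius r: λ_enc = (2πρ₀/R) ∫₀^r r'^2 dr' = 2πρ₀ r^3/(3·R) = -7.787×10^-6 C/m.
Applying ∮E·dA = Q_enc/ε₀ with the end caps contributing no flux:
E = 2k|λ_enc|/r = 2(8.99×10^9)(7.787e-6)/(0.0438) = 3.20×10^6 N/C.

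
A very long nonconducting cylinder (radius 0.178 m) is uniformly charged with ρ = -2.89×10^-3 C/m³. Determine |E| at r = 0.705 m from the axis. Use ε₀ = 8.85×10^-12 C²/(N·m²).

Coaxial Gaussian cylinder, radius r = 0.705 m, length L (r > 0.178 m, full cross-section enclosed).
λ_enc = ρ·πR² = (-2.89×10^-3)π(0.178)² = -2.877×10^-4 C/m.
Since E is radial and uniform over the curved surface, Φ = E·2πrL = Q_enc/ε₀ = λ_enc L/ε₀.
E = |λ_enc|/(2πε₀r) = (2.877e-4)/(2π·8.85×10^-12·0.705) = 7.34×10^6 N/C.

E ≈ 7.34e6 N/C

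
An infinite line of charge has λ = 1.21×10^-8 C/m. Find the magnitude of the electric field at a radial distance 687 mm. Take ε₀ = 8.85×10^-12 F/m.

|E| ≈ 317 V/m

Take a coaxial cylindrical Gaussian surface of radius r = 687 mm and length L.
Q_enc = λL, so λ_enc = 1.21×10^-8 C/m.
Applying ∮E·dA = Q_enc/ε₀ with the end caps contributing no flux:
E = |λ_enc|/(2πε₀r) = (1.21e-8)/(2π·8.85×10^-12·0.687) = 317 N/C.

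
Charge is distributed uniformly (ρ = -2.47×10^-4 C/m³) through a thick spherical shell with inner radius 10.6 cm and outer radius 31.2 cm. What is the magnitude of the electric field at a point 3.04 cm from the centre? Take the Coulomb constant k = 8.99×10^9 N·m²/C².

By spherical symmetry E is radial; choose a Gaussian sphere of radius r = 3.04 cm (r < 10.6 cm, inside the empty cavity).
No charge is enclosed, so by Gauss's law E·4πr² = 0 ⇒ E = 0.

E = 0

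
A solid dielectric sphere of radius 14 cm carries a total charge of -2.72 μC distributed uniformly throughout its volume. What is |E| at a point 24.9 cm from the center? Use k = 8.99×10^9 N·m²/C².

Use a concentric Gaussian sphere at r = 24.9 cm (r > R, so the entire charge is enclosed).
Q_enc = -2.72 μC = -2.72×10^-6 C.
By Gauss's law, ∮E·dA = E·4πr² = Q_enc/ε₀.
E = k|Q_enc|/r² = (8.99×10^9)(2.72e-6)/(0.249)² = 3.94e5 N/C.

E = 3.94×10^5 V/m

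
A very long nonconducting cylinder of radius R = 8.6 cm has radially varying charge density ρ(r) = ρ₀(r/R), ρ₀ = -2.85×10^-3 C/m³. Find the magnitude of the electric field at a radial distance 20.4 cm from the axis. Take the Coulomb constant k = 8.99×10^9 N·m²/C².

E ≈ 3.89×10^6 N/C

Choose a coaxial cylinder of radius r = 20.4 cm (arbitrary length L) as the Gaussian surface (r > R, full charge per length enclosed).
λ_enc = 2π ∫₀^R ρ₀(r'/R)^1 r' dr' = 2πρ₀R²/3 = -4.415×10^-5 C/m.
Since E is radial and uniform over the curved surface, Φ = E·2πrL = Q_enc/ε₀ = λ_enc L/ε₀.
E = 2k|λ_enc|/r = 2(8.99×10^9)(4.415×10^-5)/(0.204) = 3.89×10^6 N/C.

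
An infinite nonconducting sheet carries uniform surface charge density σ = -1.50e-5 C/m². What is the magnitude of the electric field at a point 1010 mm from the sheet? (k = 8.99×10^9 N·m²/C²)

E ≈ 8.47×10^5 N/C

Choose a cylindrical pillbox piercing the sheet, end faces (area A) parallel to it.
Flux Φ = 2EA and Q_enc = σA, so 2EA = σA/ε₀ ⇒ E = |σ|/(2ε₀), independent of distance.
E = 2πk|σ| = 2π(8.99×10^9)(1.50×10^-5) = 8.47×10^5 N/C.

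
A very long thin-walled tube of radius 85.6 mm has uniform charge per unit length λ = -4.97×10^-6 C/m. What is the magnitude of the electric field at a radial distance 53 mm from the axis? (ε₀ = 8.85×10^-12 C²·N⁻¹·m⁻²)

|E| = 0 N/C

Take a coaxial cylindrical Gaussian surface of radius r = 53 mm and length L (r < 85.6 mm, inside the shell).
No charge is enclosed, so Gauss's law gives E·2πrL = 0 ⇒ E = 0.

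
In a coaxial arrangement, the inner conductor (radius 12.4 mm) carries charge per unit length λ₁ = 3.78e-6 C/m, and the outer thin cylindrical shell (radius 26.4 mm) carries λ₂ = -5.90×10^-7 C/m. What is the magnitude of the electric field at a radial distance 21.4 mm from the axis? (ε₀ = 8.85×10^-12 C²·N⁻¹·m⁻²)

By cylindrical symmetry E is radial; use a coaxial Gaussian cylinder of radius 21.4 mm and length L (between the conductors, 12.4 mm < r < 26.4 mm).
The shell at 26.4 mm lies outside the Gaussian surface, so λ_enc = λ₁ = 3.78×10^-6 C/m.
By Gauss's law (flux through the curved wall only), E·2πrL = λ_enc L/ε₀.
E = |λ_enc|/(2πε₀r) = (3.78×10^-6)/(2π·8.85×10^-12·0.0214) = 3.18e6 N/C.

|E| = 3.18×10^6 V/m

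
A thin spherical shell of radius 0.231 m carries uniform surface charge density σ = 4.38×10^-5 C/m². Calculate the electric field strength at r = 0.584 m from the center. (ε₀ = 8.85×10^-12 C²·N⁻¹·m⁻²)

7.74×10^5 N/C

Use a concentric Gaussian sphere at r = 0.584 m (r > 0.231 m).
The entire shell is enclosed: Q_enc = σ·4πR² = (4.38e-5)·4π·(0.231)² = 2.937e-5 C.
Applying ∮E·dA = Q_enc/ε₀ with Φ = E(4πr²):
E = |Q_enc|/(4πε₀r²) = (2.937×10^-5)/(4π·8.85×10^-12·(0.584)²) = 7.74×10^5 N/C.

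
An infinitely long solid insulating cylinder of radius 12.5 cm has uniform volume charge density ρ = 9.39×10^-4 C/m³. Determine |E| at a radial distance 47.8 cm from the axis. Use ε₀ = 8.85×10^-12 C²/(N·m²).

Take a coaxial cylindrical Gaussian surface of radius r = 47.8 cm and length L (r > 12.5 cm, full cross-section enclosed).
λ_enc = ρ·πR² = (9.39×10^-4)π(0.125)² = 4.609×10^-5 C/m.
Gauss's law: E·2πrL = λ_enc L/ε₀.
E = |λ_enc|/(2πε₀r) = (4.609×10^-5)/(2π·8.85×10^-12·0.478) = 1.73×10^6 N/C.

E ≈ 1.73e6 V/m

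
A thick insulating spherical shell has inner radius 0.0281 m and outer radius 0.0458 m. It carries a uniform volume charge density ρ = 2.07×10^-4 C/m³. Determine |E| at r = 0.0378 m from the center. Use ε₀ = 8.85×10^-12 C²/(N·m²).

E = 1.74×10^5 N/C

By spherical symmetry E is radial; choose a Gaussian sphere of radius r = 0.0378 m (within the shell material, 0.0281 m < r < 0.0458 m).
Enclosed charge is the volume from a to r: Q_enc = (4π/3)ρ(r³ − a³) = 2.759e-8 C.
Gauss's law: E·4πr² = Q_enc/ε₀.
E = |Q_enc|/(4πε₀r²) = (2.759×10^-8)/(4π·8.85×10^-12·(0.0378)²) = 1.74×10^5 N/C.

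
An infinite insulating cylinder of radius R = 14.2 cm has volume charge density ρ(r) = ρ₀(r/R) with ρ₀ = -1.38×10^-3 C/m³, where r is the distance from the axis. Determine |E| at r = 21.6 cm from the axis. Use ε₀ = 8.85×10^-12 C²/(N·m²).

Coaxial Gaussian cylinder, radius r = 21.6 cm, length L (r > R, full charge per length enclosed).
λ_enc = 2π ∫₀^R ρ₀(r'/R)^1 r' dr' = 2πρ₀R²/3 = -5.828×10^-5 C/m.
Gauss's law: E·2πrL = λ_enc L/ε₀.
E = |λ_enc|/(2πε₀r) = (5.828e-5)/(2π·8.85×10^-12·0.216) = 4.85×10^6 N/C.

E = 4.85e6 V/m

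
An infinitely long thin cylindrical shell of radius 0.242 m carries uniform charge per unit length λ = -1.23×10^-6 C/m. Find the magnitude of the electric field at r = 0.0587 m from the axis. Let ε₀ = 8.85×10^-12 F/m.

E = 0

Take a coaxial cylindrical Gaussian surface of radius r = 0.0587 m and length L (r < 0.242 m, inside the shell).
No charge is enclosed, so Gauss's law gives E·2πrL = 0 ⇒ E = 0.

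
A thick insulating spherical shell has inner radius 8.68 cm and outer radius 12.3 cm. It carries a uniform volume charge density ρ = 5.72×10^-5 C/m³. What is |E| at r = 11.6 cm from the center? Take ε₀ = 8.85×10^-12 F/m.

E = 1.45e5 N/C

Use a concentric Gaussian sphere at r = 11.6 cm (within the shell material, 8.68 cm < r < 12.3 cm).
Enclosed charge is the volume from a to r: Q_enc = (4π/3)ρ(r³ − a³) = 2.173×10^-7 C.
Since E is radial and uniform over the Gaussian sphere, Φ = E·4πr² = Q_enc/ε₀.
E = |Q_enc|/(4πε₀r²) = (2.173×10^-7)/(4π·8.85×10^-12·(0.116)²) = 1.45e5 N/C.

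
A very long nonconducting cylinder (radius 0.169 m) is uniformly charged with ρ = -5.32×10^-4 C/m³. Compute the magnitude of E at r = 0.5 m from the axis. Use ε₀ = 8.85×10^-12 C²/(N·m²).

Take a coaxial cylindrical Gaussian surface of radius r = 0.5 m and length L (r > 0.169 m, full cross-section enclosed).
λ_enc = ρ·πR² = (-5.32e-4)π(0.169)² = -4.773×10^-5 C/m.
Since E is radial and uniform over the curved surface, Φ = E·2πrL = Q_enc/ε₀ = λ_enc L/ε₀.
E = |λ_enc|/(2πε₀r) = (4.773×10^-5)/(2π·8.85×10^-12·0.5) = 1.72×10^6 N/C.

1.72×10^6 V/m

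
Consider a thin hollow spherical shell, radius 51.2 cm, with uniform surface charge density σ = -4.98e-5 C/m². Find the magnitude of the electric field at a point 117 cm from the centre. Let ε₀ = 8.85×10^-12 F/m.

1.08e6 N/C

Symmetry ⇒ E = E(r) r̂. Gaussian sphere of radius r = 117 cm (r > 51.2 cm).
The entire shell is enclosed: Q_enc = σ·4πR² = (-4.98×10^-5)·4π·(0.512)² = -1.641×10^-4 C.
Since E is radial and uniform over the Gaussian sphere, Φ = E·4πr² = Q_enc/ε₀.
E = |Q_enc|/(4πε₀r²) = (1.641×10^-4)/(4π·8.85×10^-12·(1.17)²) = 1.08×10^6 N/C.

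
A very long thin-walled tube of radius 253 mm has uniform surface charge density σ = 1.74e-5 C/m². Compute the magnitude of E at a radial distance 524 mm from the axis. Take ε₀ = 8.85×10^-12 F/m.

By cylindrical symmetry E is radial; use a coaxial Gaussian cylinder of radius 524 mm and length L (r > 253 mm).
The whole shell is enclosed: λ_enc = σ·2πR = (1.74e-5)·2π·(0.253) = 2.766×10^-5 C/m.
Since E is radial and uniform over the curved surface, Φ = E·2πrL = Q_enc/ε₀ = λ_enc L/ε₀.
E = |λ_enc|/(2πε₀r) = (2.766e-5)/(2π·8.85×10^-12·0.524) = 9.49e5 N/C.

|E| = 9.49×10^5 N/C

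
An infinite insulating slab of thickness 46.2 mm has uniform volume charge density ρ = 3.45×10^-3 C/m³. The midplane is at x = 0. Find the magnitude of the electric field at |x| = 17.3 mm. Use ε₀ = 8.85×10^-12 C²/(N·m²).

By symmetry E is perpendicular to the slab. A Gaussian pillbox from −17.3 mm to +17.3 mm (face area A) lies entirely within the slab.
Q_enc = ρ·(2x)·A and flux = 2EA, so 2EA = 2ρxA/ε₀ ⇒ E = |ρ|x/ε₀.
E = (3.45×10^-3)(0.0173)/(8.85×10^-12) = 6.74e6 N/C.

|E| ≈ 6.74×10^6 V/m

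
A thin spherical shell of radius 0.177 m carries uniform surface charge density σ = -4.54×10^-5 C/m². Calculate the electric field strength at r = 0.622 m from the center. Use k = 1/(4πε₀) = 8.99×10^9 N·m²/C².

Take a concentric spherical Gaussian surface of radius r = 0.622 m (r > 0.177 m).
The entire shell is enclosed: Q_enc = σ·4πR² = (-4.54e-5)·4π·(0.177)² = -1.787e-5 C.
Applying ∮E·dA = Q_enc/ε₀ with Φ = E(4πr²):
E = k|Q_enc|/r² = (8.99×10^9)(1.787×10^-5)/(0.622)² = 4.15×10^5 N/C.

|E| ≈ 4.15e5 N/C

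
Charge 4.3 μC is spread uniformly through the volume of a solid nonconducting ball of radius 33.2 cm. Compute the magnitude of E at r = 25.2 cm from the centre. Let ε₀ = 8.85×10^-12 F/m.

By spherical symmetry E is radial; choose a Gaussian sphere of radius r = 25.2 cm (r < R).
Only the charge within r is enclosed: Q_enc = Q·(r/R)³ = (4.3 μC)·(25.2 cm/33.2 cm)³ = 1.88×10^-6 C.
Gauss's law: E·4πr² = Q_enc/ε₀.
E = |Q_enc|/(4πε₀r²) = (1.88e-6)/(4π·8.85×10^-12·(0.252)²) = 2.66×10^5 N/C.

|E| ≈ 2.66×10^5 N/C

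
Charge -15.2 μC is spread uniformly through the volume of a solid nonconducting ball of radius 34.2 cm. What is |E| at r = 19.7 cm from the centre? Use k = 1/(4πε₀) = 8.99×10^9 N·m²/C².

Take a concentric spherical Gaussian surface of radius r = 19.7 cm (r < R).
Only the charge within r is enclosed: Q_enc = Q·(r/R)³ = (-15.2 μC)·(19.7 cm/34.2 cm)³ = -2.905×10^-6 C.
Applying ∮E·dA = Q_enc/ε₀ with Φ = E(4πr²):
E = k|Q_enc|/r² = (8.99×10^9)(2.905×10^-6)/(0.197)² = 6.73×10^5 N/C.

E = 6.73×10^5 N/C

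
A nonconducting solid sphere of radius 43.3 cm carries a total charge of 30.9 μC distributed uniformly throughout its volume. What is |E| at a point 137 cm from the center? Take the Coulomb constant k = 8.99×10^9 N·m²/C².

Take a concentric spherical Gaussian surface of radius r = 137 cm (r > R, so the entire charge is enclosed).
Q_enc = 30.9 μC = 3.09×10^-5 C.
By Gauss's law, ∮E·dA = E·4πr² = Q_enc/ε₀.
E = k|Q_enc|/r² = (8.99×10^9)(3.09e-5)/(1.37)² = 1.48×10^5 N/C.

1.48×10^5 N/C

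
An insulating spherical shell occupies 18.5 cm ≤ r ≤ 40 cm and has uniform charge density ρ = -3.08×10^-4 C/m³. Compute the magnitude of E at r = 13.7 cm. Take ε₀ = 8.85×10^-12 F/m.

|E| = 0 N/C

Symmetry ⇒ E = E(r) r̂. Gaussian sphere of radius r = 13.7 cm (r < 18.5 cm, inside the empty cavity).
Q_enc = 0 (all charge lies at larger r); Gauss's law gives E = 0.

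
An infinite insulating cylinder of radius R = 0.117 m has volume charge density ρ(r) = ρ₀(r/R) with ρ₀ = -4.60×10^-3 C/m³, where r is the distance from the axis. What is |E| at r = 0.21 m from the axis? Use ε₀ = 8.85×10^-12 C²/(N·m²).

Coaxial Gaussian cylinder, radius r = 0.21 m, length L (r > R, full charge per length enclosed).
λ_enc = 2π ∫₀^R ρ₀(r'/R)^1 r' dr' = 2πρ₀R²/3 = -1.319×10^-4 C/m.
Applying ∮E·dA = Q_enc/ε₀ with the end caps contributing no flux:
E = |λ_enc|/(2πε₀r) = (1.319×10^-4)/(2π·8.85×10^-12·0.21) = 1.13e7 N/C.

E = 1.13×10^7 N/C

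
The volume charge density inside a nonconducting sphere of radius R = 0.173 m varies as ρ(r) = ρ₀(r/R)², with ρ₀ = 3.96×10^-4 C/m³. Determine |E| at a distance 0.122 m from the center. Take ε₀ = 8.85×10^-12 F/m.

E = 5.43e5 N/C

Take a concentric spherical Gaussian surface of radius r = 0.122 m (r < R).
Q_enc = ∫₀^r ρ(r')·4πr'² dr' = (4πρ₀/R²) ∫₀^r r'^4 dr' = 4πρ₀ r^5/(5·R²) = 8.988×10^-7 C.
Gauss's law: E·4πr² = Q_enc/ε₀.
E = |Q_enc|/(4πε₀r²) = (8.988×10^-7)/(4π·8.85×10^-12·(0.122)²) = 5.43×10^5 N/C.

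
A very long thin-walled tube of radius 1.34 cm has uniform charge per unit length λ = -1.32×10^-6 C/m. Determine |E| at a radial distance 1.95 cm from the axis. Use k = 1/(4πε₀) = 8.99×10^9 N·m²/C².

E = 1.22×10^6 V/m

Coaxial Gaussian cylinder, radius r = 1.95 cm, length L (r > 1.34 cm).
The full line charge is enclosed: λ_enc = -1.32e-6 C/m.
By Gauss's law (flux through the curved wall only), E·2πrL = λ_enc L/ε₀.
E = 2k|λ_enc|/r = 2(8.99×10^9)(1.32×10^-6)/(0.0195) = 1.22e6 N/C.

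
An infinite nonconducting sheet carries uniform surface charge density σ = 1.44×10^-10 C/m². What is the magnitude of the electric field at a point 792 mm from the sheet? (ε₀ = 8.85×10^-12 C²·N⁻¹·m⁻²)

By planar symmetry E is perpendicular to the sheet and uniform; use a Gaussian pillbox with flat faces of area A on each side of the sheet.
Only the two end caps contribute flux: Φ = 2EA. With Q_enc = σA, Gauss's law gives E = |σ|/(2ε₀).
E = |σ|/(2ε₀) = (1.44×10^-10)/(2·8.85×10^-12) = 8.14 N/C.

E ≈ 8.14 N/C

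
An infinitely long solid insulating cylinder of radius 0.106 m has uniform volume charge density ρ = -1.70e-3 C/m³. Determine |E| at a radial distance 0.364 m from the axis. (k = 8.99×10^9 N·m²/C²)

E ≈ 2.96×10^6 N/C

Take a coaxial cylindrical Gaussian surface of radius r = 0.364 m and length L (r > 0.106 m, full cross-section enclosed).
λ_enc = ρ·πR² = (-1.70e-3)π(0.106)² = -6.001e-5 C/m.
Gauss's law: E·2πrL = λ_enc L/ε₀.
E = 2k|λ_enc|/r = 2(8.99×10^9)(6.001×10^-5)/(0.364) = 2.96e6 N/C.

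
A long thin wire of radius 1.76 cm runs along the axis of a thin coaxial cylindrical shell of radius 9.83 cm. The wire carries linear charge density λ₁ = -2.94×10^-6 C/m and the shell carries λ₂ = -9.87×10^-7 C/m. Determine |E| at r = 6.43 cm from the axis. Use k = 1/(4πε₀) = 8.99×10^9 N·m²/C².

E ≈ 8.22×10^5 V/m

Coaxial Gaussian cylinder, radius r = 6.43 cm, length L (between the conductors, 1.76 cm < r < 9.83 cm).
Only the inner wire is enclosed; the outer shell contributes nothing inside itself. λ_enc = λ₁ = -2.94×10^-6 C/m.
Gauss's law: E·2πrL = λ_enc L/ε₀.
E = 2k|λ_enc|/r = 2(8.99×10^9)(2.94e-6)/(0.0643) = 8.22e5 N/C.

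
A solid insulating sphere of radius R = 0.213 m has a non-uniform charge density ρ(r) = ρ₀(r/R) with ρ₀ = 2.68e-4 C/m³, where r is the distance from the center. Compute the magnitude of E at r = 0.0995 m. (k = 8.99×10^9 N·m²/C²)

|E| ≈ 3.52e5 N/C

Use a concentric Gaussian sphere at r = 0.0995 m (r < R).
Integrate the density: Q_enc = 4π ∫₀^r ρ₀(r'/R)^1 r'² dr' = 4πρ₀ r^4/(4·R) = 3.874e-7 C.
Since E is radial and uniform over the Gaussian sphere, Φ = E·4πr² = Q_enc/ε₀.
E = k|Q_enc|/r² = (8.99×10^9)(3.874e-7)/(0.0995)² = 3.52×10^5 N/C.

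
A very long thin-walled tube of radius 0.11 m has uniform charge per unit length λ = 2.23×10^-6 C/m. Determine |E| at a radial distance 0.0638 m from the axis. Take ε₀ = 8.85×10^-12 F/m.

Take a coaxial cylindrical Gaussian surface of radius r = 0.0638 m and length L (r < 0.11 m, inside the shell).
No charge is enclosed, so Gauss's law gives E·2πrL = 0 ⇒ E = 0.

E = 0 (no enclosed charge)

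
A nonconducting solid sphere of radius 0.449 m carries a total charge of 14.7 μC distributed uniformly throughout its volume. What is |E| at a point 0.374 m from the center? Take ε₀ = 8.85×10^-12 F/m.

E = 5.46×10^5 N/C

Symmetry ⇒ E = E(r) r̂. Gaussian sphere of radius r = 0.374 m (r < R).
For a uniform sphere the enclosed fraction is (r/R)³, so Q_enc = (14.7 μC)(0.374/0.449)³ = 8.496e-6 C.
Since E is radial and uniform over the Gaussian sphere, Φ = E·4πr² = Q_enc/ε₀.
E = |Q_enc|/(4πε₀r²) = (8.496×10^-6)/(4π·8.85×10^-12·(0.374)²) = 5.46×10^5 N/C.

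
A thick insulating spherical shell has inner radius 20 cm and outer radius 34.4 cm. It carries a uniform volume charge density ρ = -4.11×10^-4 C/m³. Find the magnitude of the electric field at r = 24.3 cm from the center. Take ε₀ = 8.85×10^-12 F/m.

By spherical symmetry E is radial; choose a Gaussian sphere of radius r = 24.3 cm (within the shell material, 20 cm < r < 34.4 cm).
Enclosed charge is the volume from a to r: Q_enc = (4π/3)ρ(r³ − a³) = -1.093×10^-5 C.
Since E is radial and uniform over the Gaussian sphere, Φ = E·4πr² = Q_enc/ε₀.
E = |Q_enc|/(4πε₀r²) = (1.093×10^-5)/(4π·8.85×10^-12·(0.243)²) = 1.66e6 N/C.

E = 1.66e6 N/C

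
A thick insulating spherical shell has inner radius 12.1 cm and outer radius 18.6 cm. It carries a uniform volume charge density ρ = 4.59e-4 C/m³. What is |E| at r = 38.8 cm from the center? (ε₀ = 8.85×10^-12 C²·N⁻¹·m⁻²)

Take a concentric spherical Gaussian surface of radius r = 38.8 cm (r > 18.6 cm, enclosing the whole shell).
Q_enc = ρ·(4π/3)(b³ − a³) = (4.59e-4)·(4π/3)·((0.186)³ − (0.121)³) = 8.966e-6 C.
Applying ∮E·dA = Q_enc/ε₀ with Φ = E(4πr²):
E = |Q_enc|/(4πε₀r²) = (8.966e-6)/(4π·8.85×10^-12·(0.388)²) = 5.36e5 N/C.

5.36×10^5 N/C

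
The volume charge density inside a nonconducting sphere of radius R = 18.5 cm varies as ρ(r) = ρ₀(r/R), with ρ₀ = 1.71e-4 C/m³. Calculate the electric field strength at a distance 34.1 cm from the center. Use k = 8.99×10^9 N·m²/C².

E = 2.63e5 V/m

Take a concentric spherical Gaussian surface of radius r = 34.1 cm (r > R, all charge enclosed).
Q_enc = 4π ∫₀^R ρ₀(r'/R)^1 r'² dr' = 4πρ₀R³/4 = 3.401e-6 C.
By Gauss's law, ∮E·dA = E·4πr² = Q_enc/ε₀.
E = k|Q_enc|/r² = (8.99×10^9)(3.401e-6)/(0.341)² = 2.63e5 N/C.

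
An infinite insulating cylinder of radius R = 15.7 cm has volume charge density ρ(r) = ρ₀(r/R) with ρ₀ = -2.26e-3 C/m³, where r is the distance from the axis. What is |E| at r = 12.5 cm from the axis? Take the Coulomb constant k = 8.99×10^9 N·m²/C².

By cylindrical symmetry E is radial; use a coaxial Gaussian cylinder of radius 12.5 cm and length L (r < R).
λ_enc = ∫₀^r ρ(r')·2πr' dr' = (2πρ₀/R)·r^3/3 = -5.888×10^-5 C/m.
By Gauss's law (flux through the curved wall only), E·2πrL = λ_enc L/ε₀.
E = 2k|λ_enc|/r = 2(8.99×10^9)(5.888e-5)/(0.125) = 8.47×10^6 N/C.

E ≈ 8.47e6 N/C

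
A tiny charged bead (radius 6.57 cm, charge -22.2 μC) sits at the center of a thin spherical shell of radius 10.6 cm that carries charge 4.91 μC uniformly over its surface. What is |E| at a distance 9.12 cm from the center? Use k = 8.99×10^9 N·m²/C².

By spherical symmetry E is radial; choose a Gaussian sphere of radius r = 9.12 cm (between the bodies, 6.57 cm < r < 10.6 cm).
The shell at 10.6 cm lies outside the Gaussian surface, so Q_enc = -22.2 μC = -2.22×10^-5 C.
Gauss's law: E·4πr² = Q_enc/ε₀.
E = k|Q_enc|/r² = (8.99×10^9)(2.22e-5)/(0.0912)² = 2.40×10^7 N/C.

|E| ≈ 2.40e7 N/C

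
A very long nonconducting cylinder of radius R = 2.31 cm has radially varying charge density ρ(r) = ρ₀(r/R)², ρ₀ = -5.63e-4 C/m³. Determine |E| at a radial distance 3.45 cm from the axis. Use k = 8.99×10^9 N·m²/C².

E = 2.46×10^5 N/C

Choose a coaxial cylinder of radius r = 3.45 cm (arbitrary length L) as the Gaussian surface (r > R, full charge per length enclosed).
λ_enc = 2π ∫₀^R ρ₀(r'/R)^2 r' dr' = 2πρ₀R²/4 = -4.719e-7 C/m.
Since E is radial and uniform over the curved surface, Φ = E·2πrL = Q_enc/ε₀ = λ_enc L/ε₀.
E = 2k|λ_enc|/r = 2(8.99×10^9)(4.719×10^-7)/(0.0345) = 2.46e5 N/C.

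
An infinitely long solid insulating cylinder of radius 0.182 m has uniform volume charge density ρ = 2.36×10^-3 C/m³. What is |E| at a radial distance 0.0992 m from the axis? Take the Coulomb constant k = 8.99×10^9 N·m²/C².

E = 1.32×10^7 V/m

Take a coaxial cylindrical Gaussian surface of radius r = 0.0992 m and length L (r < R).
Charge inside radius r per length L is ρ·πr²·L, so λ_enc = ρπr² = 7.296e-5 C/m.
By Gauss's law (flux through the curved wall only), E·2πrL = λ_enc L/ε₀.
E = 2k|λ_enc|/r = 2(8.99×10^9)(7.296×10^-5)/(0.0992) = 1.32e7 N/C.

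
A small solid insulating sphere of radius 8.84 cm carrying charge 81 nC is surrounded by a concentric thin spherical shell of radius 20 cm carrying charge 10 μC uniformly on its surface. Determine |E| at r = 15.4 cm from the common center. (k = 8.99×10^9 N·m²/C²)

E ≈ 3.07×10^4 N/C

Take a concentric spherical Gaussian surface of radius r = 15.4 cm (between the bodies, 8.84 cm < r < 20 cm).
Only the inner charge is enclosed; the outer shell contributes nothing inside itself. Q_enc = 81 nC = 8.10e-8 C.
Applying ∮E·dA = Q_enc/ε₀ with Φ = E(4πr²):
E = k|Q_enc|/r² = (8.99×10^9)(8.10×10^-8)/(0.154)² = 3.07×10^4 N/C.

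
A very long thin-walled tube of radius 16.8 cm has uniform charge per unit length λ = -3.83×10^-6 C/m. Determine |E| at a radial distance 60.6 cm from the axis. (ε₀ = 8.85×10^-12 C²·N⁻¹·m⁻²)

1.14×10^5 N/C

By cylindrical symmetry E is radial; use a coaxial Gaussian cylinder of radius 60.6 cm and length L (r > 16.8 cm).
The full line charge is enclosed: λ_enc = -3.83e-6 C/m.
Gauss's law: E·2πrL = λ_enc L/ε₀.
E = |λ_enc|/(2πε₀r) = (3.83e-6)/(2π·8.85×10^-12·0.606) = 1.14×10^5 N/C.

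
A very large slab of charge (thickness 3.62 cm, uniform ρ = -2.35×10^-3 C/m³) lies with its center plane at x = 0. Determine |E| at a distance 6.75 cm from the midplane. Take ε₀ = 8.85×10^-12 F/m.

The point |x| = 6.75 cm lies outside the slab (half-thickness 0.0181 m). A symmetric pillbox spanning the full slab encloses Q_enc = ρ·d·A.
Flux = 2EA ⇒ E = |ρ|d/(2ε₀), independent of distance outside.
E = (2.35e-3)(0.0362)/(2·8.85×10^-12) = 4.81×10^6 N/C.

E = 4.81×10^6 N/C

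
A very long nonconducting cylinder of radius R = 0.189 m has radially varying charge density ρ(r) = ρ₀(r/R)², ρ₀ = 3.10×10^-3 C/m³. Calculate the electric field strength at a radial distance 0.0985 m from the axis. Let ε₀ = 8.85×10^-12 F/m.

By cylindrical symmetry E is radial; use a coaxial Gaussian cylinder of radius 0.0985 m and length L (r < R).
Integrating ρ over the cross-section to radius r: λ_enc = (2πρ₀/R²) ∫₀^r r'^3 dr' = 2πρ₀ r^4/(4·R²) = 1.283e-5 C/m.
Since E is radial and uniform over the curved surface, Φ = E·2πrL = Q_enc/ε₀ = λ_enc L/ε₀.
E = |λ_enc|/(2πε₀r) = (1.283×10^-5)/(2π·8.85×10^-12·0.0985) = 2.34×10^6 N/C.

E ≈ 2.34e6 N/C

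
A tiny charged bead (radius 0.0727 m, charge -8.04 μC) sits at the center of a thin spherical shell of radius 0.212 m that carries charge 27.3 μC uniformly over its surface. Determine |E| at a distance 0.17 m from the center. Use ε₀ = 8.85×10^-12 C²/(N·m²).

E ≈ 2.50e6 N/C

By spherical symmetry E is radial; choose a Gaussian sphere of radius r = 0.17 m (between the bodies, 0.0727 m < r < 0.212 m).
Only the inner charge is enclosed; the outer shell contributes nothing inside itself. Q_enc = -8.04 μC = -8.04e-6 C.
Since E is radial and uniform over the Gaussian sphere, Φ = E·4πr² = Q_enc/ε₀.
E = |Q_enc|/(4πε₀r²) = (8.04e-6)/(4π·8.85×10^-12·(0.17)²) = 2.50e6 N/C.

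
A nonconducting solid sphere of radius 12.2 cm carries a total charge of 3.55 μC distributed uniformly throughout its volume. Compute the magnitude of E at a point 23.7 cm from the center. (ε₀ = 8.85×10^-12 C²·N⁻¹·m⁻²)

Use a concentric Gaussian sphere at r = 23.7 cm (r > R, so the entire charge is enclosed).
Q_enc = 3.55 μC = 3.55×10^-6 C.
Since E is radial and uniform over the Gaussian sphere, Φ = E·4πr² = Q_enc/ε₀.
E = |Q_enc|/(4πε₀r²) = (3.55×10^-6)/(4π·8.85×10^-12·(0.237)²) = 5.68×10^5 N/C.

|E| = 5.68×10^5 N/C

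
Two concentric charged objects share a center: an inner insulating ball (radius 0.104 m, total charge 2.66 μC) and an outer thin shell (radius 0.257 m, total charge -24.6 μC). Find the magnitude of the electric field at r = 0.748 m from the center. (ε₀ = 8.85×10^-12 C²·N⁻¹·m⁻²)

Use a concentric Gaussian sphere at r = 0.748 m (r > 0.257 m, enclosing both).
Q_enc = (2.66 μC) + (-24.6 μC) = -2.194e-5 C.
By Gauss's law, ∮E·dA = E·4πr² = Q_enc/ε₀.
E = |Q_enc|/(4πε₀r²) = (2.194×10^-5)/(4π·8.85×10^-12·(0.748)²) = 3.53×10^5 N/C.

E = 3.53e5 N/C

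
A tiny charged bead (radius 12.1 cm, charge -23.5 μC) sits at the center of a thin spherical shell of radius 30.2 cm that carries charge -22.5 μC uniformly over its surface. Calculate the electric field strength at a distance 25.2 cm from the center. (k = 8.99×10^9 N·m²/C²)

Use a concentric Gaussian sphere at r = 25.2 cm (between the bodies, 12.1 cm < r < 30.2 cm).
The shell at 30.2 cm lies outside the Gaussian surface, so Q_enc = -23.5 μC = -2.35×10^-5 C.
By Gauss's law, ∮E·dA = E·4πr² = Q_enc/ε₀.
E = k|Q_enc|/r² = (8.99×10^9)(2.35×10^-5)/(0.252)² = 3.33e6 N/C.

3.33×10^6 V/m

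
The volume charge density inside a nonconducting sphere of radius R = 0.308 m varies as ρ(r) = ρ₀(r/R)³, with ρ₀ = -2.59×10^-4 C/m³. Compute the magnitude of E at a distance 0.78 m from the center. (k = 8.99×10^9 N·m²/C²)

2.34e5 N/C

Use a concentric Gaussian sphere at r = 0.78 m (r > R, all charge enclosed).
Q_enc = 4π ∫₀^R ρ₀(r'/R)^3 r'² dr' = 4πρ₀R³/6 = -1.585×10^-5 C.
By Gauss's law, ∮E·dA = E·4πr² = Q_enc/ε₀.
E = k|Q_enc|/r² = (8.99×10^9)(1.585×10^-5)/(0.78)² = 2.34×10^5 N/C.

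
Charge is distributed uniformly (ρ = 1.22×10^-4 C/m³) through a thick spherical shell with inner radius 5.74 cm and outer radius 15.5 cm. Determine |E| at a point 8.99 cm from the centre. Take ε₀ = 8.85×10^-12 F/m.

Take a concentric spherical Gaussian surface of radius r = 8.99 cm (within the shell material, 5.74 cm < r < 15.5 cm).
Enclosed charge is the volume from a to r: Q_enc = (4π/3)ρ(r³ − a³) = 2.747×10^-7 C.
Gauss's law: E·4πr² = Q_enc/ε₀.
E = |Q_enc|/(4πε₀r²) = (2.747e-7)/(4π·8.85×10^-12·(0.0899)²) = 3.06×10^5 N/C.

|E| = 3.06×10^5 N/C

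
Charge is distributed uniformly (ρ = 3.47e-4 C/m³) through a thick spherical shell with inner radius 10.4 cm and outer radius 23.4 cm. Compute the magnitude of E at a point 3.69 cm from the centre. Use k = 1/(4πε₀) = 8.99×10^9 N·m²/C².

E = 0

Symmetry ⇒ E = E(r) r̂. Gaussian sphere of radius r = 3.69 cm (r < 10.4 cm, inside the empty cavity).
No charge is enclosed, so by Gauss's law E·4πr² = 0 ⇒ E = 0.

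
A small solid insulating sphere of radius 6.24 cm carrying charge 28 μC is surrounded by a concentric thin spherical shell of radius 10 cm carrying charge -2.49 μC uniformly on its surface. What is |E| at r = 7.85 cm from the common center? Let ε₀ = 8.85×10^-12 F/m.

E = 4.09e7 N/C

Symmetry ⇒ E = E(r) r̂. Gaussian sphere of radius r = 7.85 cm (between the bodies, 6.24 cm < r < 10 cm).
The shell at 10 cm lies outside the Gaussian surface, so Q_enc = 28 μC = 2.80×10^-5 C.
By Gauss's law, ∮E·dA = E·4πr² = Q_enc/ε₀.
E = |Q_enc|/(4πε₀r²) = (2.80×10^-5)/(4π·8.85×10^-12·(0.0785)²) = 4.09e7 N/C.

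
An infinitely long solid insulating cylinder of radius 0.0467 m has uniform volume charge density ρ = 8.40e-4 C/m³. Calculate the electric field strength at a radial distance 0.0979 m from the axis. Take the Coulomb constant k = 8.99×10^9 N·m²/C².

E ≈ 1.06×10^6 N/C

Coaxial Gaussian cylinder, radius r = 0.0979 m, length L (r > 0.0467 m, full cross-section enclosed).
λ_enc = ρ·πR² = (8.40×10^-4)π(0.0467)² = 5.755×10^-6 C/m.
By Gauss's law (flux through the curved wall only), E·2πrL = λ_enc L/ε₀.
E = 2k|λ_enc|/r = 2(8.99×10^9)(5.755e-6)/(0.0979) = 1.06×10^6 N/C.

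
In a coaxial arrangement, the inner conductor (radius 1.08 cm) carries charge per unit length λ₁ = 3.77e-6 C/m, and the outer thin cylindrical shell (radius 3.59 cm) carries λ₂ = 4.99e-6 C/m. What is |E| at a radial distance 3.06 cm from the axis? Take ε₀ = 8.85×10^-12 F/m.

E = 2.22×10^6 V/m

Choose a coaxial cylinder of radius r = 3.06 cm (arbitrary length L) as the Gaussian surface (between the conductors, 1.08 cm < r < 3.59 cm).
The shell at 3.59 cm lies outside the Gaussian surface, so λ_enc = λ₁ = 3.77×10^-6 C/m.
Since E is radial and uniform over the curved surface, Φ = E·2πrL = Q_enc/ε₀ = λ_enc L/ε₀.
E = |λ_enc|/(2πε₀r) = (3.77×10^-6)/(2π·8.85×10^-12·0.0306) = 2.22×10^6 N/C.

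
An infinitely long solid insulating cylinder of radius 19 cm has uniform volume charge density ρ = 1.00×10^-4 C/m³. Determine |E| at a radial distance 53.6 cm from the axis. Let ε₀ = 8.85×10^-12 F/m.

Choose a coaxial cylinder of radius r = 53.6 cm (arbitrary length L) as the Gaussian surface (r > 19 cm, full cross-section enclosed).
λ_enc = ρ·πR² = (1.00×10^-4)π(0.19)² = 1.134×10^-5 C/m.
Applying ∮E·dA = Q_enc/ε₀ with the end caps contributing no flux:
E = |λ_enc|/(2πε₀r) = (1.134e-5)/(2π·8.85×10^-12·0.536) = 3.81e5 N/C.

|E| = 3.81e5 N/C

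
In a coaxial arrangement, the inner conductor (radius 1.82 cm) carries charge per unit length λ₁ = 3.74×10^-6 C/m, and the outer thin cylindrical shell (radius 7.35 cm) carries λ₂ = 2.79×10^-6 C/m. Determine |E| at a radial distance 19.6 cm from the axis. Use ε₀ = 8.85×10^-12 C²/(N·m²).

|E| = 5.99e5 V/m

By cylindrical symmetry E is radial; use a coaxial Gaussian cylinder of radius 19.6 cm and length L (r > 7.35 cm, enclosing both).
λ_enc = λ₁ + λ₂ = (3.74×10^-6) + (2.79×10^-6) = 6.53e-6 C/m.
Since E is radial and uniform over the curved surface, Φ = E·2πrL = Q_enc/ε₀ = λ_enc L/ε₀.
E = |λ_enc|/(2πε₀r) = (6.53e-6)/(2π·8.85×10^-12·0.196) = 5.99×10^5 N/C.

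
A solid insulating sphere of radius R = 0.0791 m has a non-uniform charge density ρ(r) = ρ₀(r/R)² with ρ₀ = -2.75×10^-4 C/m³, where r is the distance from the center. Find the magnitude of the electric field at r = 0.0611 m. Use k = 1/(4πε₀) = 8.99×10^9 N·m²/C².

Symmetry ⇒ E = E(r) r̂. Gaussian sphere of radius r = 0.0611 m (r < R).
Q_enc = ∫₀^r ρ(r')·4πr'² dr' = (4πρ₀/R²) ∫₀^r r'^4 dr' = 4πρ₀ r^5/(5·R²) = -9.406×10^-8 C.
Gauss's law: E·4πr² = Q_enc/ε₀.
E = k|Q_enc|/r² = (8.99×10^9)(9.406×10^-8)/(0.0611)² = 2.27e5 N/C.

E ≈ 2.27e5 V/m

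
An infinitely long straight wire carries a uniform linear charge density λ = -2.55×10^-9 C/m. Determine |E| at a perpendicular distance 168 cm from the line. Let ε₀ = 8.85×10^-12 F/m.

27.3 N/C

Take a coaxial cylindrical Gaussian surface of radius r = 168 cm and length L.
Q_enc = λL, so λ_enc = -2.55×10^-9 C/m.
Applying ∮E·dA = Q_enc/ε₀ with the end caps contributing no flux:
E = |λ_enc|/(2πε₀r) = (2.55×10^-9)/(2π·8.85×10^-12·1.68) = 27.3 N/C.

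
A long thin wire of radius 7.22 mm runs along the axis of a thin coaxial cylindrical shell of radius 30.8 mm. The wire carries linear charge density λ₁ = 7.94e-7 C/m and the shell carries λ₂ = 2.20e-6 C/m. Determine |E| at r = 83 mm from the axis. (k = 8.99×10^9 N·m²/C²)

By cylindrical symmetry E is radial; use a coaxial Gaussian cylinder of radius 83 mm and length L (r > 30.8 mm, enclosing both).
λ_enc = λ₁ + λ₂ = (7.94×10^-7) + (2.20×10^-6) = 2.994×10^-6 C/m.
Since E is radial and uniform over the curved surface, Φ = E·2πrL = Q_enc/ε₀ = λ_enc L/ε₀.
E = 2k|λ_enc|/r = 2(8.99×10^9)(2.994e-6)/(0.083) = 6.49e5 N/C.

6.49×10^5 N/C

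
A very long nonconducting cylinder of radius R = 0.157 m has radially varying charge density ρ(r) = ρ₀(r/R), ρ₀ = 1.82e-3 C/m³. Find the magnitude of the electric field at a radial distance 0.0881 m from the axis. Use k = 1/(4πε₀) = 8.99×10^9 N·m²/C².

|E| ≈ 3.39e6 N/C

Coaxial Gaussian cylinder, radius r = 0.0881 m, length L (r < R).
λ_enc = ∫₀^r ρ(r')·2πr' dr' = (2πρ₀/R)·r^3/3 = 1.66×10^-5 C/m.
Since E is radial and uniform over the curved surface, Φ = E·2πrL = Q_enc/ε₀ = λ_enc L/ε₀.
E = 2k|λ_enc|/r = 2(8.99×10^9)(1.66×10^-5)/(0.0881) = 3.39×10^6 N/C.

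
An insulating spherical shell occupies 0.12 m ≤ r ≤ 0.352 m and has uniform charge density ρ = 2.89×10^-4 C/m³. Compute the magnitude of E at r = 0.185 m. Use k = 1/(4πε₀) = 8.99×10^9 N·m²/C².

Take a concentric spherical Gaussian surface of radius r = 0.185 m (within the shell material, 0.12 m < r < 0.352 m).
Only the shell between 0.12 m and r is enclosed: Q_enc = ρ·(4π/3)(r³ − a³) = (2.89×10^-4)·(4π/3)·((0.185)³ − (0.12)³) = 5.573×10^-6 C.
Gauss's law: E·4πr² = Q_enc/ε₀.
E = k|Q_enc|/r² = (8.99×10^9)(5.573e-6)/(0.185)² = 1.46×10^6 N/C.

E ≈ 1.46×10^6 N/C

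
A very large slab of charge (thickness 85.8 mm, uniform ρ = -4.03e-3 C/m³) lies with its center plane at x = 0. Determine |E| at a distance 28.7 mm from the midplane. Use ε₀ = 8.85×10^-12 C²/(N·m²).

|E| ≈ 1.31×10^7 N/C

By symmetry E is perpendicular to the slab. A Gaussian pillbox from −28.7 mm to +28.7 mm (face area A) lies entirely within the slab.
Q_enc = ρ·(2x)·A and flux = 2EA, so 2EA = 2ρxA/ε₀ ⇒ E = |ρ|x/ε₀.
E = (4.03e-3)(0.0287)/(8.85×10^-12) = 1.31×10^7 N/C.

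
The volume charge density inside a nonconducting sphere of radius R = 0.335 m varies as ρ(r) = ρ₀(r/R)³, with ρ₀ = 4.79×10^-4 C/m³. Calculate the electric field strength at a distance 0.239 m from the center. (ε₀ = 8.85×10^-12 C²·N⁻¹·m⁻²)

7.83×10^5 N/C

Use a concentric Gaussian sphere at r = 0.239 m (r < R).
Integrate the density: Q_enc = 4π ∫₀^r ρ₀(r'/R)^3 r'² dr' = 4πρ₀ r^6/(6·R³) = 4.973×10^-6 C.
Gauss's law: E·4πr² = Q_enc/ε₀.
E = |Q_enc|/(4πε₀r²) = (4.973e-6)/(4π·8.85×10^-12·(0.239)²) = 7.83×10^5 N/C.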